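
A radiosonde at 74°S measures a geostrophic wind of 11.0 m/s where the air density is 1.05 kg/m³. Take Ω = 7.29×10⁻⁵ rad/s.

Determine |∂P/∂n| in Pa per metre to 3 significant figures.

1.62×10⁻³ Pa/m

Coriolis parameter at 74°S:
f = 2Ω sin φ = 2 × 7.29×10⁻⁵ × sin 74° = 1.40×10⁻⁴ s⁻¹
Geostrophic balance rearranged: |∂P/∂n| = f ρ V_g
|∂P/∂n| = 1.40×10⁻⁴ × 1.05 × 11.0 = 1.62×10⁻³ Pa/m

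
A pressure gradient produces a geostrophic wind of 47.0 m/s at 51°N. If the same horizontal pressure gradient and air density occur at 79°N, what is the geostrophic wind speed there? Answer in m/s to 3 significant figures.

With the same pressure gradient and density, V_g ∝ 1/f ∝ 1/sin φ.
V₂ = V₁ · sin φ₁ / sin φ₂ = 47.0 × sin 51° / sin 79°
V₂ = 47.0 × 0.7771/0.9816 = 37.2 m/s

37.2 m/s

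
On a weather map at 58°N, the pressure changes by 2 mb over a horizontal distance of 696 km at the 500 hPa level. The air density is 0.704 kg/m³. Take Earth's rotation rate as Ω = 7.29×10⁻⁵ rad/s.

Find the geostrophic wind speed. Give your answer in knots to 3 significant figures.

6.42 knots

Coriolis parameter at 58°N:
f = 2Ω sin φ = 2 × 7.29×10⁻⁵ × sin 58° = 1.24×10⁻⁴ s⁻¹
Pressure gradient: |∂P/∂n| = 200 Pa / 696000 m = 2.87×10⁻⁴ Pa/m
Geostrophic balance (pressure-gradient force = Coriolis force):
V_g = (1/(fρ)) |∂P/∂n| = 2.87×10⁻⁴ / (1.24×10⁻⁴ × 0.704) = 3.30 m/s
Converting: 3.30 m/s × 1.944 = 6.42 knots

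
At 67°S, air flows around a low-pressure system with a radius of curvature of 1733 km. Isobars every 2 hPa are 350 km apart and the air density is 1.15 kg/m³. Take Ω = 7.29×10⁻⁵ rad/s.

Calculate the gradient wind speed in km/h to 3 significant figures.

Coriolis parameter at 67°S:
f = 2Ω sin φ = 2 × 7.29×10⁻⁵ × sin 67° = 1.34×10⁻⁴ s⁻¹
Pressure gradient: |∂P/∂n| = 200 Pa / 350000 m = 5.71×10⁻⁴ Pa/m
Geostrophic speed: V_g = |∂P/∂n|/(fρ) = 5.71×10⁻⁴/(1.34×10⁻⁴ × 1.15) = 3.70 m/s
Around a low, centrifugal force acts outward with Coriolis, so pressure-gradient force balances both:
(1/ρ)|∂P/∂n| = fV + V²/R  →  V² + fR·V − fR·V_g = 0
With fR = 1.34×10⁻⁴ × 1733×10³ m = 233 m/s:
V = [−fR + √((fR)² + 4 fR V_g)]/2 = [−233 + √(233² + 4×233×3.7)]/2 = 3.65 m/s
Subgeostrophic (V < V_g = 3.7 m/s), as expected around a low.
Converting: 3.65 m/s × 3.6 = 13.1 km/h

13.1 km/h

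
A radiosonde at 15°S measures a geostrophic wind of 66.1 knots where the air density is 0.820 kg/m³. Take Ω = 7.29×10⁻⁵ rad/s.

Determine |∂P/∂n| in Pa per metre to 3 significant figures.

Coriolis parameter at 15°S:
f = 2Ω sin φ = 2 × 7.29×10⁻⁵ × sin 15° = 3.77×10⁻⁵ s⁻¹
Wind speed in SI: 66.1 knots = 34.0 m/s
Geostrophic balance rearranged: |∂P/∂n| = f ρ V_g
|∂P/∂n| = 3.77×10⁻⁵ × 0.820 × 34.0 = 1.05×10⁻³ Pa/m

1.05×10⁻³ Pa/m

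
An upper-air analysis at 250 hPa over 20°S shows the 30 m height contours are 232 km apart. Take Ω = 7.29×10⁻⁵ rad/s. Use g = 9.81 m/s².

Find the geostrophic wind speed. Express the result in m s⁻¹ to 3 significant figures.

Coriolis parameter at 20°S:
f = 2Ω sin φ = 2 × 7.29×10⁻⁵ × sin 20° = 4.99×10⁻⁵ s⁻¹
Height gradient: |∂Z/∂n| = 30 m / 232000 m = 1.29×10⁻⁴
On a pressure surface, geostrophic balance gives V_g = (g/f)|∂Z/∂n|:
V_g = 9.81 × 1.29×10⁻⁴ / 4.99×10⁻⁵ = 25.4 m/s

25.4 m s⁻¹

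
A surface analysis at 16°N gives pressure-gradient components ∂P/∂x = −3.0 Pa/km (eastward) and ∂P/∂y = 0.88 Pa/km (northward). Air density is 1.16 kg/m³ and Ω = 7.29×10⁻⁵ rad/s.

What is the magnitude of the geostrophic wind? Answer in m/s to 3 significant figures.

67.1 m/s

Coriolis parameter at 16°N:
f = 2Ω sin φ = 2 × 7.29×10⁻⁵ × sin 16° = 4.02×10⁻⁵ s⁻¹
Component geostrophic relations (x east, y north):
u_g = −(1/(fρ)) ∂P/∂y,  v_g = (1/(fρ)) ∂P/∂x
u_g = −(0.88×10⁻³)/(4.02×10⁻⁵ × 1.16) = −18.9 m/s;  v_g = (−3.0×10⁻³)/(4.02×10⁻⁵ × 1.16) = −64.4 m/s
|V_g| = √(u_g² + v_g²) = 67.1 m/s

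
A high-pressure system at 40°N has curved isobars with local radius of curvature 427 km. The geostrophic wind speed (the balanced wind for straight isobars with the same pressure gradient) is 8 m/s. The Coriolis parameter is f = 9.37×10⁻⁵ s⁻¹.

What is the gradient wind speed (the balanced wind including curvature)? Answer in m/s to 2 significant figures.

11 m/s

Around a high, pressure-gradient force acts outward with centrifugal, so Coriolis balances both:
fV = (1/ρ)|∂P/∂n| + V²/R  →  V² − fR·V + fR·V_g = 0
With fR = 9.37×10⁻⁵ × 427×10³ m = 40.0 m/s:
V = [fR − √((fR)² − 4 fR V_g)]/2 = [40.0 − √(40.0² − 4×40.0×8)]/2 = 11.1 m/s
Supergeostrophic (V > V_g = 8 m/s), as expected around a high.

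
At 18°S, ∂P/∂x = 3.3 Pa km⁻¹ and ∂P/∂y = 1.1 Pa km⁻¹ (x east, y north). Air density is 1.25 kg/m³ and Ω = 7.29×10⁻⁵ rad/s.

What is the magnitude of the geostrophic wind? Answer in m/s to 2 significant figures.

Coriolis parameter at 18°S:
f = 2Ω sin φ = 2 × 7.29×10⁻⁵ × sin 18° = 4.51×10⁻⁵ s⁻¹
In the Southern Hemisphere f is negative: f = −4.51×10⁻⁵ s⁻¹.
Component geostrophic relations (x east, y north):
u_g = −(1/(fρ)) ∂P/∂y,  v_g = (1/(fρ)) ∂P/∂x
u_g = −(1.1×10⁻³)/(−4.51×10⁻⁵ × 1.25) = 19.5 m/s;  v_g = (3.3×10⁻³)/(−4.51×10⁻⁵ × 1.25) = −58.6 m/s
|V_g| = √(u_g² + v_g²) = 61.8 m/s

62 m/s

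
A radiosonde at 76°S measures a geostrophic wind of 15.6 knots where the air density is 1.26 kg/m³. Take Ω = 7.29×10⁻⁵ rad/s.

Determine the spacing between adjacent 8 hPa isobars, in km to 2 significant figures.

Coriolis parameter at 76°S:
f = 2Ω sin φ = 2 × 7.29×10⁻⁵ × sin 76° = 1.41×10⁻⁴ s⁻¹
Wind speed in SI: 15.6 knots = 8.03 m/s
Geostrophic balance rearranged: |∂P/∂n| = f ρ V_g
|∂P/∂n| = 1.41×10⁻⁴ × 1.26 × 8.03 = 1.43×10⁻³ Pa/m
Isobar spacing: Δn = ΔP/|∂P/∂n| = 800 Pa / 1.43×10⁻³ Pa/m = 559236 m ≈ 560 km

560 km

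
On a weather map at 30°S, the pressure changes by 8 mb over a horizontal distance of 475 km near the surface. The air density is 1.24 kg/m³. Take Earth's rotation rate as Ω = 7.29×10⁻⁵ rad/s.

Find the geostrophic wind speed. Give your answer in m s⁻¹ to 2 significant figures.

19 m s⁻¹

Coriolis parameter at 30°S:
f = 2Ω sin φ = 2 × 7.29×10⁻⁵ × sin 30° = 7.29×10⁻⁵ s⁻¹
Pressure gradient: |∂P/∂n| = 800 Pa / 475000 m = 1.68×10⁻³ Pa/m
Geostrophic balance (pressure-gradient force = Coriolis force):
V_g = (1/(fρ)) |∂P/∂n| = 1.68×10⁻³ / (7.29×10⁻⁵ × 1.24) = 18.6 m/s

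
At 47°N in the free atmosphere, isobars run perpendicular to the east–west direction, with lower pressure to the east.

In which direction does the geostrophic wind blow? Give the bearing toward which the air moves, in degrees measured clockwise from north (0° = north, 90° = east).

180°

The pressure-gradient force points toward the east (bearing 090°).
Geostrophic balance: in the Northern Hemisphere the Coriolis force deflects motion to the right, so the geostrophic wind blows 90° to the right of the pressure-gradient force (low pressure on the left).
Rotating 090° by 90° clockwise gives 180° — the wind blows toward the south.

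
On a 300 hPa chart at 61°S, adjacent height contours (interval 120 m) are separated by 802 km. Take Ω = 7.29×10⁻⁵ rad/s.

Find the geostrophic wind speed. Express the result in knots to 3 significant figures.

Coriolis parameter at 61°S:
f = 2Ω sin φ = 2 × 7.29×10⁻⁵ × sin 61° = 1.28×10⁻⁴ s⁻¹
Height gradient: |∂Z/∂n| = 120 m / 802000 m = 1.50×10⁻⁴
On a pressure surface, geostrophic balance gives V_g = (g/f)|∂Z/∂n|:
V_g = 9.81 × 1.50×10⁻⁴ / 1.28×10⁻⁴ = 11.5 m/s
Converting: 11.5 m/s × 1.944 = 22.4 knots

22.4 knots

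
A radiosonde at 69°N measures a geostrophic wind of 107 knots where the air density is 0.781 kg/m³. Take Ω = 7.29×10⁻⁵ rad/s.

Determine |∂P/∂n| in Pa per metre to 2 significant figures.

Coriolis parameter at 69°N:
f = 2Ω sin φ = 2 × 7.29×10⁻⁵ × sin 69° = 1.36×10⁻⁴ s⁻¹
Wind speed in SI: 107 knots = 55.0 m/s
Geostrophic balance rearranged: |∂P/∂n| = f ρ V_g
|∂P/∂n| = 1.36×10⁻⁴ × 0.781 × 55.0 = 5.85×10⁻³ Pa/m

5.9×10⁻³ Pa/m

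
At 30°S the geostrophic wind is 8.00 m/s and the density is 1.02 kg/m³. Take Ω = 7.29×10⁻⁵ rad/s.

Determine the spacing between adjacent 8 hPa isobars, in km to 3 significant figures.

1340 km

Coriolis parameter at 30°S:
f = 2Ω sin φ = 2 × 7.29×10⁻⁵ × sin 30° = 7.29×10⁻⁵ s⁻¹
Geostrophic balance rearranged: |∂P/∂n| = f ρ V_g
|∂P/∂n| = 7.29×10⁻⁵ × 1.02 × 8.00 = 5.95×10⁻⁴ Pa/m
Isobar spacing: Δn = ΔP/|∂P/∂n| = 800 Pa / 5.95×10⁻⁴ Pa/m = 1344845 m ≈ 1340 km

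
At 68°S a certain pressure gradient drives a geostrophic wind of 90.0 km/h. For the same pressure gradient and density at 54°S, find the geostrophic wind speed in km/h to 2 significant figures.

With the same pressure gradient and density, V_g ∝ 1/f ∝ 1/sin φ.
V₂ = V₁ · sin φ₁ / sin φ₂ = 90.0 × sin 68° / sin 54°
V₂ = 90.0 × 0.9272/0.8090 = 100 km/h

100 km/h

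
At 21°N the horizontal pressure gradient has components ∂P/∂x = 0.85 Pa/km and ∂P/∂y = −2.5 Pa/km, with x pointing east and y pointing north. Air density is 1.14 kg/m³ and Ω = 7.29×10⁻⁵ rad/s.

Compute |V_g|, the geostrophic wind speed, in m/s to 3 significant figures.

44.3 m/s

Coriolis parameter at 21°N:
f = 2Ω sin φ = 2 × 7.29×10⁻⁵ × sin 21° = 5.23×10⁻⁵ s⁻¹
Component geostrophic relations (x east, y north):
u_g = −(1/(fρ)) ∂P/∂y,  v_g = (1/(fρ)) ∂P/∂x
u_g = −(−2.5×10⁻³)/(5.23×10⁻⁵ × 1.14) = 42.0 m/s;  v_g = (0.85×10⁻³)/(5.23×10⁻⁵ × 1.14) = 14.3 m/s
|V_g| = √(u_g² + v_g²) = 44.3 m/s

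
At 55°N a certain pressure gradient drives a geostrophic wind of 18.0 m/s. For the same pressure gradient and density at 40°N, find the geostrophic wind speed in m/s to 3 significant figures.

22.9 m/s

With the same pressure gradient and density, V_g ∝ 1/f ∝ 1/sin φ.
V₂ = V₁ · sin φ₁ / sin φ₂ = 18.0 × sin 55° / sin 40°
V₂ = 18.0 × 0.8192/0.6428 = 22.9 m/s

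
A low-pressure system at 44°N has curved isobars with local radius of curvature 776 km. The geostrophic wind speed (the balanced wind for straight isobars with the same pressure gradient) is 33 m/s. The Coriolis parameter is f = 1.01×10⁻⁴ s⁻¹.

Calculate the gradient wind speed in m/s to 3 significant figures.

25.0 m/s

Around a low, centrifugal force acts outward with Coriolis, so pressure-gradient force balances both:
(1/ρ)|∂P/∂n| = fV + V²/R  →  V² + fR·V − fR·V_g = 0
With fR = 1.01×10⁻⁴ × 776×10³ m = 78.4 m/s:
V = [−fR + √((fR)² + 4 fR V_g)]/2 = [−78.4 + √(78.4² + 4×78.4×33)]/2 = 25 m/s
Subgeostrophic (V < V_g = 33 m/s), as expected around a low.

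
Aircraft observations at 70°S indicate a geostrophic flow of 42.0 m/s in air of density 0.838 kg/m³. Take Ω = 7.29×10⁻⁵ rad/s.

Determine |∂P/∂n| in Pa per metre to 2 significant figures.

4.8×10⁻³ Pa/m

Coriolis parameter at 70°S:
f = 2Ω sin φ = 2 × 7.29×10⁻⁵ × sin 70° = 1.37×10⁻⁴ s⁻¹
Geostrophic balance rearranged: |∂P/∂n| = f ρ V_g
|∂P/∂n| = 1.37×10⁻⁴ × 0.838 × 42.0 = 4.82×10⁻³ Pa/m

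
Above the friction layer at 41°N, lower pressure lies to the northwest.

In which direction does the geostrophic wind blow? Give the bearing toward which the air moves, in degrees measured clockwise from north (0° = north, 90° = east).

The pressure-gradient force points toward the northwest (bearing 315°).
Geostrophic balance: in the Northern Hemisphere the Coriolis force deflects motion to the right, so the geostrophic wind blows 90° to the right of the pressure-gradient force (low pressure on the left).
Rotating 315° by 90° clockwise gives 045° — the wind blows toward the northeast.

045°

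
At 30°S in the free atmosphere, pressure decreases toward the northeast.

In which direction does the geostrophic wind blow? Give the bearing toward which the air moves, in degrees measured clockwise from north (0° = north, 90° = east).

315°

The pressure-gradient force points toward the northeast (bearing 045°).
Geostrophic balance: in the Southern Hemisphere the Coriolis force deflects motion to the left, so the geostrophic wind blows 90° to the left of the pressure-gradient force (low pressure on the right).
Rotating 045° by 90° counterclockwise gives 315° — the wind blows toward the northwest.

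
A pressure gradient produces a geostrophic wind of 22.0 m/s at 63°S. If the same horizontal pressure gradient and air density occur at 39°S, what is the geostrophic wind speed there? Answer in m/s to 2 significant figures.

With the same pressure gradient and density, V_g ∝ 1/f ∝ 1/sin φ.
V₂ = V₁ · sin φ₁ / sin φ₂ = 22.0 × sin 63° / sin 39°
V₂ = 22.0 × 0.8910/0.6293 = 31 m/s

31 m/s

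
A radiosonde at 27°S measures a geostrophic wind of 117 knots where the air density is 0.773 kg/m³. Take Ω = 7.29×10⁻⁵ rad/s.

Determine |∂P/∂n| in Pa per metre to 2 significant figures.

3.1×10⁻³ Pa/m

Coriolis parameter at 27°S:
f = 2Ω sin φ = 2 × 7.29×10⁻⁵ × sin 27° = 6.62×10⁻⁵ s⁻¹
Wind speed in SI: 117 knots = 60.2 m/s
Geostrophic balance rearranged: |∂P/∂n| = f ρ V_g
|∂P/∂n| = 6.62×10⁻⁵ × 0.773 × 60.2 = 3.08×10⁻³ Pa/m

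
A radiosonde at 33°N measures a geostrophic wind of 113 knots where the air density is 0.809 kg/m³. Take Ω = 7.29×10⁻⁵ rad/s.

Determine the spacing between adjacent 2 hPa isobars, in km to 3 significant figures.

Coriolis parameter at 33°N:
f = 2Ω sin φ = 2 × 7.29×10⁻⁵ × sin 33° = 7.94×10⁻⁵ s⁻¹
Wind speed in SI: 113 knots = 58.1 m/s
Geostrophic balance rearranged: |∂P/∂n| = f ρ V_g
|∂P/∂n| = 7.94×10⁻⁵ × 0.809 × 58.1 = 3.73×10⁻³ Pa/m
Isobar spacing: Δn = ΔP/|∂P/∂n| = 200 Pa / 3.73×10⁻³ Pa/m = 53555 m ≈ 53.6 km

53.6 km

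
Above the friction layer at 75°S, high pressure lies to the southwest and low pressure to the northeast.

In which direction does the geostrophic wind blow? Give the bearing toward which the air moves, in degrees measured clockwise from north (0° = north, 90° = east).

315°

The pressure-gradient force points toward the northeast (bearing 045°).
Geostrophic balance: in the Southern Hemisphere the Coriolis force deflects motion to the left, so the geostrophic wind blows 90° to the left of the pressure-gradient force (low pressure on the right).
Rotating 045° by 90° counterclockwise gives 315° — the wind blows toward the northwest.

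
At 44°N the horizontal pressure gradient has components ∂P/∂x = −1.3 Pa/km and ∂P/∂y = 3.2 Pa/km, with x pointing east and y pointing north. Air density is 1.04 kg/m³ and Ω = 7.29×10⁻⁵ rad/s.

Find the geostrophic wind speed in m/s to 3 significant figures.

Coriolis parameter at 44°N:
f = 2Ω sin φ = 2 × 7.29×10⁻⁵ × sin 44° = 1.01×10⁻⁴ s⁻¹
Component geostrophic relations (x east, y north):
u_g = −(1/(fρ)) ∂P/∂y,  v_g = (1/(fρ)) ∂P/∂x
u_g = −(3.2×10⁻³)/(1.01×10⁻⁴ × 1.04) = −30.4 m/s;  v_g = (−1.3×10⁻³)/(1.01×10⁻⁴ × 1.04) = −12.3 m/s
|V_g| = √(u_g² + v_g²) = 32.8 m/s

32.8 m/s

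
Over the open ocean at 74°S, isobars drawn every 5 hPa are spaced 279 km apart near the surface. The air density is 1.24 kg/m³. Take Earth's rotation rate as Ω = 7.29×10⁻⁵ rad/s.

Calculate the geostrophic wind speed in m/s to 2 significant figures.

10 m/s

Coriolis parameter at 74°S:
f = 2Ω sin φ = 2 × 7.29×10⁻⁵ × sin 74° = 1.40×10⁻⁴ s⁻¹
Pressure gradient: |∂P/∂n| = 500 Pa / 279000 m = 1.79×10⁻³ Pa/m
Geostrophic balance (pressure-gradient force = Coriolis force):
V_g = (1/(fρ)) |∂P/∂n| = 1.79×10⁻³ / (1.40×10⁻⁴ × 1.24) = 10.3 m/s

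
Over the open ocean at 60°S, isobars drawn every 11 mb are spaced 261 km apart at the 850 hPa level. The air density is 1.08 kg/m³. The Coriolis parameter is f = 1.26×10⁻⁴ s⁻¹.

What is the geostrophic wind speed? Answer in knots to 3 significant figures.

60.2 knots

Pressure gradient: |∂P/∂n| = 1100 Pa / 261000 m = 4.21×10⁻³ Pa/m
Geostrophic balance (pressure-gradient force = Coriolis force):
V_g = (1/(fρ)) |∂P/∂n| = 4.21×10⁻³ / (1.26×10⁻⁴ × 1.08) = 31.0 m/s
Converting: 31.0 m/s × 1.944 = 60.2 knots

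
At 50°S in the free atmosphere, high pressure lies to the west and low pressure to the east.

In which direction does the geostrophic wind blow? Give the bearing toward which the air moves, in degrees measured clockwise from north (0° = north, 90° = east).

The pressure-gradient force points toward the east (bearing 090°).
Geostrophic balance: in the Southern Hemisphere the Coriolis force deflects motion to the left, so the geostrophic wind blows 90° to the left of the pressure-gradient force (low pressure on the right).
Rotating 090° by 90° counterclockwise gives 000° — the wind blows toward the north.

000°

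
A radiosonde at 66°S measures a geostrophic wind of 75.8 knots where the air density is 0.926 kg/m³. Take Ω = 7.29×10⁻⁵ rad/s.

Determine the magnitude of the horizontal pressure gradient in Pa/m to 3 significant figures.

4.81×10⁻³ Pa/m

Coriolis parameter at 66°S:
f = 2Ω sin φ = 2 × 7.29×10⁻⁵ × sin 66° = 1.33×10⁻⁴ s⁻¹
Wind speed in SI: 75.8 knots = 39.0 m/s
Geostrophic balance rearranged: |∂P/∂n| = f ρ V_g
|∂P/∂n| = 1.33×10⁻⁴ × 0.926 × 39.0 = 4.81×10⁻³ Pa/m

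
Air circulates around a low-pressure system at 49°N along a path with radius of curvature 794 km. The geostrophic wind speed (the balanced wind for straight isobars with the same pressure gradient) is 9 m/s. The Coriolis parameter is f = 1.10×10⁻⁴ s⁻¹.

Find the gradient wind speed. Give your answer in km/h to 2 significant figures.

30 km/h

Around a low, centrifugal force acts outward with Coriolis, so pressure-gradient force balances both:
(1/ρ)|∂P/∂n| = fV + V²/R  →  V² + fR·V − fR·V_g = 0
With fR = 1.10×10⁻⁴ × 794×10³ m = 87.3 m/s:
V = [−fR + √((fR)² + 4 fR V_g)]/2 = [−87.3 + √(87.3² + 4×87.3×9)]/2 = 8.23 m/s
Subgeostrophic (V < V_g = 9 m/s), as expected around a low.
Converting: 8.23 m/s × 3.6 = 30 km/h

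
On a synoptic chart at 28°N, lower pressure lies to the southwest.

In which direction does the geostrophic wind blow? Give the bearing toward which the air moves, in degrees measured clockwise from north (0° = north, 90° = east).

The pressure-gradient force points toward the southwest (bearing 225°).
Geostrophic balance: in the Northern Hemisphere the Coriolis force deflects motion to the right, so the geostrophic wind blows 90° to the right of the pressure-gradient force (low pressure on the left).
Rotating 225° by 90° clockwise gives 315° — the wind blows toward the northwest.

315°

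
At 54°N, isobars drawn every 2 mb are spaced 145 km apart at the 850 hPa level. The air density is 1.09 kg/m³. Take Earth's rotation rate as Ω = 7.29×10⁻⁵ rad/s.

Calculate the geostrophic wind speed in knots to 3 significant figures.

20.9 knots

Coriolis parameter at 54°N:
f = 2Ω sin φ = 2 × 7.29×10⁻⁵ × sin 54° = 1.18×10⁻⁴ s⁻¹
Pressure gradient: |∂P/∂n| = 200 Pa / 145000 m = 1.38×10⁻³ Pa/m
Geostrophic balance (pressure-gradient force = Coriolis force):
V_g = (1/(fρ)) |∂P/∂n| = 1.38×10⁻³ / (1.18×10⁻⁴ × 1.09) = 10.7 m/s
Converting: 10.7 m/s × 1.944 = 20.9 knots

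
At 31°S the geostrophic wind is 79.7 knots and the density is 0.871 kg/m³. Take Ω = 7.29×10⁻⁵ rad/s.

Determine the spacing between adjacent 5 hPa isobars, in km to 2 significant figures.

190 km

Coriolis parameter at 31°S:
f = 2Ω sin φ = 2 × 7.29×10⁻⁵ × sin 31° = 7.51×10⁻⁵ s⁻¹
Wind speed in SI: 79.7 knots = 41.0 m/s
Geostrophic balance rearranged: |∂P/∂n| = f ρ V_g
|∂P/∂n| = 7.51×10⁻⁵ × 0.871 × 41.0 = 2.68×10⁻³ Pa/m
Isobar spacing: Δn = ΔP/|∂P/∂n| = 500 Pa / 2.68×10⁻³ Pa/m = 186448 m ≈ 190 km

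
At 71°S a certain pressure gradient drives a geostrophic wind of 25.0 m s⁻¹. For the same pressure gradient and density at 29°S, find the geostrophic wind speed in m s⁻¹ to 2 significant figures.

With the same pressure gradient and density, V_g ∝ 1/f ∝ 1/sin φ.
V₂ = V₁ · sin φ₁ / sin φ₂ = 25.0 × sin 71° / sin 29°
V₂ = 25.0 × 0.9455/0.4848 = 49 m s⁻¹

49 m s⁻¹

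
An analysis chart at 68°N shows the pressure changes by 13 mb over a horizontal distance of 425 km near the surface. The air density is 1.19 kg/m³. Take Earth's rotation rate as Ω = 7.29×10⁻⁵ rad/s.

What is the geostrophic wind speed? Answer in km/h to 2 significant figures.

68 km/h

Coriolis parameter at 68°N:
f = 2Ω sin φ = 2 × 7.29×10⁻⁵ × sin 68° = 1.35×10⁻⁴ s⁻¹
Pressure gradient: |∂P/∂n| = 1300 Pa / 425000 m = 3.06×10⁻³ Pa/m
Geostrophic balance (pressure-gradient force = Coriolis force):
V_g = (1/(fρ)) |∂P/∂n| = 3.06×10⁻³ / (1.35×10⁻⁴ × 1.19) = 19.0 m/s
Converting: 19.0 m/s × 3.6 = 68 km/h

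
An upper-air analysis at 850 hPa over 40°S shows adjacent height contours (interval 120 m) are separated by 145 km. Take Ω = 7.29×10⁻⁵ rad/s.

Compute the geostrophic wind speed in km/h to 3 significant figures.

Coriolis parameter at 40°S:
f = 2Ω sin φ = 2 × 7.29×10⁻⁵ × sin 40° = 9.37×10⁻⁵ s⁻¹
Height gradient: |∂Z/∂n| = 120 m / 145000 m = 8.28×10⁻⁴
On a pressure surface, geostrophic balance gives V_g = (g/f)|∂Z/∂n|:
V_g = 9.81 × 8.28×10⁻⁴ / 9.37×10⁻⁵ = 86.6 m/s
Converting: 86.6 m/s × 3.6 = 312 km/h

312 km/h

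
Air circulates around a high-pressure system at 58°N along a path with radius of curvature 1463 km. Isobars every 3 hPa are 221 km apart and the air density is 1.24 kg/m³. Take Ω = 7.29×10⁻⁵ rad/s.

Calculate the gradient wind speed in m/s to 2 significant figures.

9.3 m/s

Coriolis parameter at 58°N:
f = 2Ω sin φ = 2 × 7.29×10⁻⁵ × sin 58° = 1.24×10⁻⁴ s⁻¹
Pressure gradient: |∂P/∂n| = 300 Pa / 221000 m = 1.36×10⁻³ Pa/m
Geostrophic speed: V_g = |∂P/∂n|/(fρ) = 1.36×10⁻³/(1.24×10⁻⁴ × 1.24) = 8.85 m/s
Around a high, pressure-gradient force acts outward with centrifugal, so Coriolis balances both:
fV = (1/ρ)|∂P/∂n| + V²/R  →  V² − fR·V + fR·V_g = 0
With fR = 1.24×10⁻⁴ × 1463×10³ m = 181 m/s:
V = [fR − √((fR)² − 4 fR V_g)]/2 = [181 − √(181² − 4×181×8.85)]/2 = 9.34 m/s
Supergeostrophic (V > V_g = 8.85 m/s), as expected around a high.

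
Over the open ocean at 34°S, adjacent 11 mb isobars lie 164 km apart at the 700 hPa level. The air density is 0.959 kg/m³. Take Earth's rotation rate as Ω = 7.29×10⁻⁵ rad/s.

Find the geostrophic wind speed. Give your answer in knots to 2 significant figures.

Coriolis parameter at 34°S:
f = 2Ω sin φ = 2 × 7.29×10⁻⁵ × sin 34° = 8.15×10⁻⁵ s⁻¹
Pressure gradient: |∂P/∂n| = 1100 Pa / 164000 m = 6.71×10⁻³ Pa/m
Geostrophic balance (pressure-gradient force = Coriolis force):
V_g = (1/(fρ)) |∂P/∂n| = 6.71×10⁻³ / (8.15×10⁻⁵ × 0.959) = 85.8 m/s
Converting: 85.8 m/s × 1.944 = 170 knots

170 knots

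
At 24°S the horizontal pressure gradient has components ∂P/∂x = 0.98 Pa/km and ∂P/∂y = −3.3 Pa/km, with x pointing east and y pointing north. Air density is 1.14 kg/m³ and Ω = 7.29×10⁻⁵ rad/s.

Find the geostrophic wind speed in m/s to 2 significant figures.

Coriolis parameter at 24°S:
f = 2Ω sin φ = 2 × 7.29×10⁻⁵ × sin 24° = 5.93×10⁻⁵ s⁻¹
In the Southern Hemisphere f is negative: f = −5.93×10⁻⁵ s⁻¹.
Component geostrophic relations (x east, y north):
u_g = −(1/(fρ)) ∂P/∂y,  v_g = (1/(fρ)) ∂P/∂x
u_g = −(−3.3×10⁻³)/(−5.93×10⁻⁵ × 1.14) = −48.8 m/s;  v_g = (0.98×10⁻³)/(−5.93×10⁻⁵ × 1.14) = −14.5 m/s
|V_g| = √(u_g² + v_g²) = 50.9 m/s

51 m/s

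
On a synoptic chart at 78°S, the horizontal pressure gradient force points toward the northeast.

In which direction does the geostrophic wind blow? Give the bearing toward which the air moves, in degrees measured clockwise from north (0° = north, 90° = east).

The pressure-gradient force points toward the northeast (bearing 045°).
Geostrophic balance: in the Southern Hemisphere the Coriolis force deflects motion to the left, so the geostrophic wind blows 90° to the left of the pressure-gradient force (low pressure on the right).
Rotating 045° by 90° counterclockwise gives 315° — the wind blows toward the northwest.

315°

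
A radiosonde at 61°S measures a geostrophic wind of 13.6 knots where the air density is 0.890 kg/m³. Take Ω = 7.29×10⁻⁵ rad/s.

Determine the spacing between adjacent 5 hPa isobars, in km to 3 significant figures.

630 km

Coriolis parameter at 61°S:
f = 2Ω sin φ = 2 × 7.29×10⁻⁵ × sin 61° = 1.28×10⁻⁴ s⁻¹
Wind speed in SI: 13.6 knots = 7.00 m/s
Geostrophic balance rearranged: |∂P/∂n| = f ρ V_g
|∂P/∂n| = 1.28×10⁻⁴ × 0.890 × 7.00 = 7.94×10⁻⁴ Pa/m
Isobar spacing: Δn = ΔP/|∂P/∂n| = 500 Pa / 7.94×10⁻⁴ Pa/m = 629689 m ≈ 630 km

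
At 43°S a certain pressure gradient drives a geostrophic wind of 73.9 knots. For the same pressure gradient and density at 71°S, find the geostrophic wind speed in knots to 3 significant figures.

With the same pressure gradient and density, V_g ∝ 1/f ∝ 1/sin φ.
V₂ = V₁ · sin φ₁ / sin φ₂ = 73.9 × sin 43° / sin 71°
V₂ = 73.9 × 0.6820/0.9455 = 53.3 knots

53.3 knots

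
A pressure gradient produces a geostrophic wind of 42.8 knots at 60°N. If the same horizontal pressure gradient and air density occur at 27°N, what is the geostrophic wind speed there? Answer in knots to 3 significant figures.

With the same pressure gradient and density, V_g ∝ 1/f ∝ 1/sin φ.
V₂ = V₁ · sin φ₁ / sin φ₂ = 42.8 × sin 60° / sin 27°
V₂ = 42.8 × 0.8660/0.4540 = 81.6 knots

81.6 knots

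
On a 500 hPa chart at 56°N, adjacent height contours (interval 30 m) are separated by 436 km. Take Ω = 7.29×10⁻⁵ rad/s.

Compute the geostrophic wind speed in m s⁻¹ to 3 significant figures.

Coriolis parameter at 56°N:
f = 2Ω sin φ = 2 × 7.29×10⁻⁵ × sin 56° = 1.21×10⁻⁴ s⁻¹
Height gradient: |∂Z/∂n| = 30 m / 436000 m = 6.88×10⁻⁵
On a pressure surface, geostrophic balance gives V_g = (g/f)|∂Z/∂n|:
V_g = 9.81 × 6.88×10⁻⁵ / 1.21×10⁻⁴ = 5.58 m/s

5.58 m s⁻¹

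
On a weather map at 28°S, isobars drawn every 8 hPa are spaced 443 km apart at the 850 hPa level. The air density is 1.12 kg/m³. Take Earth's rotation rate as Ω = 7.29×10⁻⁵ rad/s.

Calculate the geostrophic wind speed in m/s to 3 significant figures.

23.6 m/s

Coriolis parameter at 28°S:
f = 2Ω sin φ = 2 × 7.29×10⁻⁵ × sin 28° = 6.84×10⁻⁵ s⁻¹
Pressure gradient: |∂P/∂n| = 800 Pa / 443000 m = 1.81×10⁻³ Pa/m
Geostrophic balance (pressure-gradient force = Coriolis force):
V_g = (1/(fρ)) |∂P/∂n| = 1.81×10⁻³ / (6.84×10⁻⁵ × 1.12) = 23.6 m/s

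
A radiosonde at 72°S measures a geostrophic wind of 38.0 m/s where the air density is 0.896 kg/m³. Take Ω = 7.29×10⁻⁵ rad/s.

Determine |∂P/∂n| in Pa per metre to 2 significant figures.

Coriolis parameter at 72°S:
f = 2Ω sin φ = 2 × 7.29×10⁻⁵ × sin 72° = 1.39×10⁻⁴ s⁻¹
Geostrophic balance rearranged: |∂P/∂n| = f ρ V_g
|∂P/∂n| = 1.39×10⁻⁴ × 0.896 × 38.0 = 4.72×10⁻³ Pa/m

4.7×10⁻³ Pa/m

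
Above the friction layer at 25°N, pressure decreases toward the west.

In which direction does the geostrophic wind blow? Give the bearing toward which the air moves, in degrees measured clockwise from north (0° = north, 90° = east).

The pressure-gradient force points toward the west (bearing 270°).
Geostrophic balance: in the Northern Hemisphere the Coriolis force deflects motion to the right, so the geostrophic wind blows 90° to the right of the pressure-gradient force (low pressure on the left).
Rotating 270° by 90° clockwise gives 000° — the wind blows toward the north.

000°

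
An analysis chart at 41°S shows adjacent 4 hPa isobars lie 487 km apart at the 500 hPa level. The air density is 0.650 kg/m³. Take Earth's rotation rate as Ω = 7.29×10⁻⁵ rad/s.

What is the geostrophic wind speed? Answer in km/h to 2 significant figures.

Coriolis parameter at 41°S:
f = 2Ω sin φ = 2 × 7.29×10⁻⁵ × sin 41° = 9.57×10⁻⁵ s⁻¹
Pressure gradient: |∂P/∂n| = 400 Pa / 487000 m = 8.21×10⁻⁴ Pa/m
Geostrophic balance (pressure-gradient force = Coriolis force):
V_g = (1/(fρ)) |∂P/∂n| = 8.21×10⁻⁴ / (9.57×10⁻⁵ × 0.650) = 13.2 m/s
Converting: 13.2 m/s × 3.6 = 48 km/h

48 km/h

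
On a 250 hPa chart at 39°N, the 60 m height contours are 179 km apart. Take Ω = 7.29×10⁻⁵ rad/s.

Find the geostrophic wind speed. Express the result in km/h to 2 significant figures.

130 km/h

Coriolis parameter at 39°N:
f = 2Ω sin φ = 2 × 7.29×10⁻⁵ × sin 39° = 9.18×10⁻⁵ s⁻¹
Height gradient: |∂Z/∂n| = 60 m / 179000 m = 3.35×10⁻⁴
On a pressure surface, geostrophic balance gives V_g = (g/f)|∂Z/∂n|:
V_g = 9.81 × 3.35×10⁻⁴ / 9.18×10⁻⁵ = 35.8 m/s
Converting: 35.8 m/s × 3.6 = 130 km/h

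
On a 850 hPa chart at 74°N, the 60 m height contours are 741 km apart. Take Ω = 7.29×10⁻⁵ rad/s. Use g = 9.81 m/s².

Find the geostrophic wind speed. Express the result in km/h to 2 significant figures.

Coriolis parameter at 74°N:
f = 2Ω sin φ = 2 × 7.29×10⁻⁵ × sin 74° = 1.40×10⁻⁴ s⁻¹
Height gradient: |∂Z/∂n| = 60 m / 741000 m = 8.10×10⁻⁵
On a pressure surface, geostrophic balance gives V_g = (g/f)|∂Z/∂n|:
V_g = 9.81 × 8.10×10⁻⁵ / 1.40×10⁻⁴ = 5.67 m/s
Converting: 5.67 m/s × 3.6 = 20 km/h

20 km/h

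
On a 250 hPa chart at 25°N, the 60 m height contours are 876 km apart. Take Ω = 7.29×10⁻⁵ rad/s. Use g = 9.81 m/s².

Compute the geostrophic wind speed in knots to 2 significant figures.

21 knots

Coriolis parameter at 25°N:
f = 2Ω sin φ = 2 × 7.29×10⁻⁵ × sin 25° = 6.16×10⁻⁵ s⁻¹
Height gradient: |∂Z/∂n| = 60 m / 876000 m = 6.85×10⁻⁵
On a pressure surface, geostrophic balance gives V_g = (g/f)|∂Z/∂n|:
V_g = 9.81 × 6.85×10⁻⁵ / 6.16×10⁻⁵ = 10.9 m/s
Converting: 10.9 m/s × 1.944 = 21 knots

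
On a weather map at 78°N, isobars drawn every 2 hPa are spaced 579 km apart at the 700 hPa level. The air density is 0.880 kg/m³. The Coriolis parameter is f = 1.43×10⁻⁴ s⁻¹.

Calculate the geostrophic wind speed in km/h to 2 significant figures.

Pressure gradient: |∂P/∂n| = 200 Pa / 579000 m = 3.45×10⁻⁴ Pa/m
Geostrophic balance (pressure-gradient force = Coriolis force):
V_g = (1/(fρ)) |∂P/∂n| = 3.45×10⁻⁴ / (1.43×10⁻⁴ × 0.880) = 2.74 m/s
Converting: 2.74 m/s × 3.6 = 9.9 km/h

9.9 km/h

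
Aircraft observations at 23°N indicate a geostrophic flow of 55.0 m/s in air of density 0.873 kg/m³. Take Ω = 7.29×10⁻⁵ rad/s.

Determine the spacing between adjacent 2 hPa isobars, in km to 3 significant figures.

73.1 km

Coriolis parameter at 23°N:
f = 2Ω sin φ = 2 × 7.29×10⁻⁵ × sin 23° = 5.70×10⁻⁵ s⁻¹
Geostrophic balance rearranged: |∂P/∂n| = f ρ V_g
|∂P/∂n| = 5.70×10⁻⁵ × 0.873 × 55.0 = 2.74×10⁻³ Pa/m
Isobar spacing: Δn = ΔP/|∂P/∂n| = 200 Pa / 2.74×10⁻³ Pa/m = 73117 m ≈ 73.1 km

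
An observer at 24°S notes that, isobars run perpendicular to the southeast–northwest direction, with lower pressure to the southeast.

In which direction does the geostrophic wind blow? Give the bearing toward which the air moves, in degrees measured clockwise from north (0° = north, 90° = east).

The pressure-gradient force points toward the southeast (bearing 135°).
Geostrophic balance: in the Southern Hemisphere the Coriolis force deflects motion to the left, so the geostrophic wind blows 90° to the left of the pressure-gradient force (low pressure on the right).
Rotating 135° by 90° counterclockwise gives 045° — the wind blows toward the northeast.

045°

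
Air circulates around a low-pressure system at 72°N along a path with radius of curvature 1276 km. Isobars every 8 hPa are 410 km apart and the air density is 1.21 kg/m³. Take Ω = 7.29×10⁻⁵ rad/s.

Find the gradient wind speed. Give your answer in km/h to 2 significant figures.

39 km/h

Coriolis parameter at 72°N:
f = 2Ω sin φ = 2 × 7.29×10⁻⁵ × sin 72° = 1.39×10⁻⁴ s⁻¹
Pressure gradient: |∂P/∂n| = 800 Pa / 410000 m = 1.95×10⁻³ Pa/m
Geostrophic speed: V_g = |∂P/∂n|/(fρ) = 1.95×10⁻³/(1.39×10⁻⁴ × 1.21) = 11.6 m/s
Around a low, centrifugal force acts outward with Coriolis, so pressure-gradient force balances both:
(1/ρ)|∂P/∂n| = fV + V²/R  →  V² + fR·V − fR·V_g = 0
With fR = 1.39×10⁻⁴ × 1276×10³ m = 177 m/s:
V = [−fR + √((fR)² + 4 fR V_g)]/2 = [−177 + √(177² + 4×177×11.6)]/2 = 11 m/s
Subgeostrophic (V < V_g = 11.6 m/s), as expected around a low.
Converting: 11 m/s × 3.6 = 39 km/h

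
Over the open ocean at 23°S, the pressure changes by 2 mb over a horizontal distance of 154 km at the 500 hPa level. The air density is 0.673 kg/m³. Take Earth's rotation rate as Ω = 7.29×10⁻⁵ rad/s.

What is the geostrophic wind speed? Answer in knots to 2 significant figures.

66 knots

Coriolis parameter at 23°S:
f = 2Ω sin φ = 2 × 7.29×10⁻⁵ × sin 23° = 5.70×10⁻⁵ s⁻¹
Pressure gradient: |∂P/∂n| = 200 Pa / 154000 m = 1.30×10⁻³ Pa/m
Geostrophic balance (pressure-gradient force = Coriolis force):
V_g = (1/(fρ)) |∂P/∂n| = 1.30×10⁻³ / (5.70×10⁻⁵ × 0.673) = 33.9 m/s
Converting: 33.9 m/s × 1.944 = 66 knots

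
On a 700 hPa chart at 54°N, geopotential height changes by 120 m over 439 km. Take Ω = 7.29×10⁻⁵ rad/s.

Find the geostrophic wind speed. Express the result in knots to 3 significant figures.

Coriolis parameter at 54°N:
f = 2Ω sin φ = 2 × 7.29×10⁻⁵ × sin 54° = 1.18×10⁻⁴ s⁻¹
Height gradient: |∂Z/∂n| = 120 m / 439000 m = 2.73×10⁻⁴
On a pressure surface, geostrophic balance gives V_g = (g/f)|∂Z/∂n|:
V_g = 9.81 × 2.73×10⁻⁴ / 1.18×10⁻⁴ = 22.7 m/s
Converting: 22.7 m/s × 1.944 = 44.2 knots

44.2 knots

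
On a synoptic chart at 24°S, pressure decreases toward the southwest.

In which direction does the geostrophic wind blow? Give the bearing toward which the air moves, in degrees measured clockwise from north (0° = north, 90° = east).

135°

The pressure-gradient force points toward the southwest (bearing 225°).
Geostrophic balance: in the Southern Hemisphere the Coriolis force deflects motion to the left, so the geostrophic wind blows 90° to the left of the pressure-gradient force (low pressure on the right).
Rotating 225° by 90° counterclockwise gives 135° — the wind blows toward the southeast.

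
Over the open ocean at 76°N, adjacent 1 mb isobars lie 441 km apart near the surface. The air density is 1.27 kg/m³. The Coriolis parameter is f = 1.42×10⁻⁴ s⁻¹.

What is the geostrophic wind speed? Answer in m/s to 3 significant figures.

Pressure gradient: |∂P/∂n| = 100 Pa / 441000 m = 2.27×10⁻⁴ Pa/m
Geostrophic balance (pressure-gradient force = Coriolis force):
V_g = (1/(fρ)) |∂P/∂n| = 2.27×10⁻⁴ / (1.42×10⁻⁴ × 1.27) = 1.26 m/s

1.26 m/s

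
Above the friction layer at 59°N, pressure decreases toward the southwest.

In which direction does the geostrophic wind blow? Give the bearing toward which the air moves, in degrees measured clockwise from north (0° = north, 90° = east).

The pressure-gradient force points toward the southwest (bearing 225°).
Geostrophic balance: in the Northern Hemisphere the Coriolis force deflects motion to the right, so the geostrophic wind blows 90° to the right of the pressure-gradient force (low pressure on the left).
Rotating 225° by 90° clockwise gives 315° — the wind blows toward the northwest.

315°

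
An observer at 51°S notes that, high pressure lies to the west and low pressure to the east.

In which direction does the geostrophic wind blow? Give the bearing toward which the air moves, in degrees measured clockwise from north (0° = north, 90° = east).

The pressure-gradient force points toward the east (bearing 090°).
Geostrophic balance: in the Southern Hemisphere the Coriolis force deflects motion to the left, so the geostrophic wind blows 90° to the left of the pressure-gradient force (low pressure on the right).
Rotating 090° by 90° counterclockwise gives 000° — the wind blows toward the north.

000°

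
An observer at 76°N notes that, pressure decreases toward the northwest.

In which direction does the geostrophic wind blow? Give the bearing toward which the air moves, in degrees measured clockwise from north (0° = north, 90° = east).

045°

The pressure-gradient force points toward the northwest (bearing 315°).
Geostrophic balance: in the Northern Hemisphere the Coriolis force deflects motion to the right, so the geostrophic wind blows 90° to the right of the pressure-gradient force (low pressure on the left).
Rotating 315° by 90° clockwise gives 045° — the wind blows toward the northeast.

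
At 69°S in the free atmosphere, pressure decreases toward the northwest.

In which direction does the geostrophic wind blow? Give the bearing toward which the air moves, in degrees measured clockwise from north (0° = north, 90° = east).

225°

The pressure-gradient force points toward the northwest (bearing 315°).
Geostrophic balance: in the Southern Hemisphere the Coriolis force deflects motion to the left, so the geostrophic wind blows 90° to the left of the pressure-gradient force (low pressure on the right).
Rotating 315° by 90° counterclockwise gives 225° — the wind blows toward the southwest.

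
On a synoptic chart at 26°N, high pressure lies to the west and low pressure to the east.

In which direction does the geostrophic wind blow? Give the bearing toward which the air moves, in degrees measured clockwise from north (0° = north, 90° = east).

The pressure-gradient force points toward the east (bearing 090°).
Geostrophic balance: in the Northern Hemisphere the Coriolis force deflects motion to the right, so the geostrophic wind blows 90° to the right of the pressure-gradient force (low pressure on the left).
Rotating 090° by 90° clockwise gives 180° — the wind blows toward the south.

180°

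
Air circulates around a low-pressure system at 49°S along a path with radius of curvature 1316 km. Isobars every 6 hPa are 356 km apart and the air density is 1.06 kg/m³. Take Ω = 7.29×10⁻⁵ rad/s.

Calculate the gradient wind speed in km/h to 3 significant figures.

Coriolis parameter at 49°S:
f = 2Ω sin φ = 2 × 7.29×10⁻⁵ × sin 49° = 1.10×10⁻⁴ s⁻¹
Pressure gradient: |∂P/∂n| = 600 Pa / 356000 m = 1.69×10⁻³ Pa/m
Geostrophic speed: V_g = |∂P/∂n|/(fρ) = 1.69×10⁻³/(1.10×10⁻⁴ × 1.06) = 14.4 m/s
Around a low, centrifugal force acts outward with Coriolis, so pressure-gradient force balances both:
(1/ρ)|∂P/∂n| = fV + V²/R  →  V² + fR·V − fR·V_g = 0
With fR = 1.10×10⁻⁴ × 1316×10³ m = 145 m/s:
V = [−fR + √((fR)² + 4 fR V_g)]/2 = [−145 + √(145² + 4×145×14.4)]/2 = 13.2 m/s
Subgeostrophic (V < V_g = 14.4 m/s), as expected around a low.
Converting: 13.2 m/s × 3.6 = 47.7 km/h

47.7 km/h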